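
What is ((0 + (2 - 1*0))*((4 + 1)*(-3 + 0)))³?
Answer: -27000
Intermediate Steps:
((0 + (2 - 1*0))*((4 + 1)*(-3 + 0)))³ = ((0 + (2 + 0))*(5*(-3)))³ = ((0 + 2)*(-15))³ = (2*(-15))³ = (-30)³ = -27000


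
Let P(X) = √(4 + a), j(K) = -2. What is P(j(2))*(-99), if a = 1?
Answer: -99*√5 ≈ -221.37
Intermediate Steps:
P(X) = √5 (P(X) = √(4 + 1) = √5)
P(j(2))*(-99) = √5*(-99) = -99*√5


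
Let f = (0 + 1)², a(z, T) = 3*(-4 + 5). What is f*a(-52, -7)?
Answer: 3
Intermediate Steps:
a(z, T) = 3 (a(z, T) = 3*1 = 3)
f = 1 (f = 1² = 1)
f*a(-52, -7) = 1*3 = 3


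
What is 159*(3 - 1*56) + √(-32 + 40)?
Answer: -8427 + 2*√2 ≈ -8424.2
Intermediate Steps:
159*(3 - 1*56) + √(-32 + 40) = 159*(3 - 56) + √8 = 159*(-53) + 2*√2 = -8427 + 2*√2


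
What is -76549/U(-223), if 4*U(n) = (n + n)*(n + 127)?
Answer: -76549/10704 ≈ -7.1514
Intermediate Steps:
U(n) = n*(127 + n)/2 (U(n) = ((n + n)*(n + 127))/4 = ((2*n)*(127 + n))/4 = (2*n*(127 + n))/4 = n*(127 + n)/2)
-76549/U(-223) = -76549*(-2/(223*(127 - 223))) = -76549/((½)*(-223)*(-96)) = -76549/10704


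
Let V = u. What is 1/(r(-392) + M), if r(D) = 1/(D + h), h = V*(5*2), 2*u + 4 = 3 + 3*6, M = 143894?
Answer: 307/44175457 ≈ 6.9496e-6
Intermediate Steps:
u = 17/2 (u = -2 + (3 + 3*6)/2 = -2 + (3 + 18)/2 = -2 + (½)*21 = -2 + 21/2 = 17/2 ≈ 8.5000)
V = 17/2 ≈ 8.5000
h = 85 (h = 17*(5*2)/2 = (17/2)*10 = 85)
r(D) = 1/(85 + D) (r(D) = 1/(D + 85) = 1/(85 + D))
1/(r(-392) + M) = 1/(1/(85 - 392) + 143894) = 1/(1/(-307) + 143894) = 1/(-1/307 + 143894) = 1/(44175457/307) = 307/44175457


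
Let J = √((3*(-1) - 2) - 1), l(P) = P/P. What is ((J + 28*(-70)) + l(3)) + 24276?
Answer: 22317 + I*√6 ≈ 22317.0 + 2.4495*I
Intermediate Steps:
l(P) = 1
J = I*√6 (J = √((-3 - 2) - 1) = √(-5 - 1) = √(-6) = I*√6 ≈ 2.4495*I)
((J + 28*(-70)) + l(3)) + 24276 = ((I*√6 + 28*(-70)) + 1) + 24276 = ((I*√6 - 1960) + 1) + 24276 = ((-1960 + I*√6) + 1) + 24276 = (-1959 + I*√6) + 24276 = 22317 + I*√6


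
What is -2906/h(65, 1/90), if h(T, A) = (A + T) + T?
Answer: -261540/11701 ≈ -22.352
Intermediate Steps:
h(T, A) = A + 2*T
-2906/h(65, 1/90) = -2906/(1/90 + 2*65) = -2906/(1/90 + 130) = -2906/11701/90 = -2906*90/11701 = -261540/11701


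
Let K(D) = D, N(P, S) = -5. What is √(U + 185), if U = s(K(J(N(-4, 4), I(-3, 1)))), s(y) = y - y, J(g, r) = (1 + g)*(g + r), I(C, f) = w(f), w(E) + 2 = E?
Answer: √185 ≈ 13.601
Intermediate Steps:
w(E) = -2 + E
I(C, f) = -2 + f
s(y) = 0
U = 0
√(U + 185) = √(0 + 185) = √185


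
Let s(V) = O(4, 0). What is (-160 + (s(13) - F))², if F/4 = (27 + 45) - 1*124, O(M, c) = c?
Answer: 2304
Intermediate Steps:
s(V) = 0
F = -208 (F = 4*((27 + 45) - 1*124) = 4*(72 - 124) = 4*(-52) = -208)
(-160 + (s(13) - F))² = (-160 + (0 - 1*(-208)))² = (-160 + (0 + 208))² = (-160 + 208)² = 48² = 2304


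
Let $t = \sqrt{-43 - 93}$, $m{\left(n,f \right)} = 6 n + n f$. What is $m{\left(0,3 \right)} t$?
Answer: $0$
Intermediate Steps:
$m{\left(n,f \right)} = 6 n + f n$
$t = 2 i \sqrt{34}$ ($t = \sqrt{-136} = 2 i \sqrt{34} \approx 11.662 i$)
$m{\left(0,3 \right)} t = 0 \left(6 + 3\right) 2 i \sqrt{34} = 0 \cdot 9 \cdot 2 i \sqrt{34} = 0 \cdot 2 i \sqrt{34} = 0$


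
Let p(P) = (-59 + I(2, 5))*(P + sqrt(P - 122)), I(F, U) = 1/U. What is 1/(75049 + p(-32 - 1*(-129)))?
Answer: 1733635/120221773429 + 7350*I/120221773429 ≈ 1.442e-5 + 6.1137e-8*I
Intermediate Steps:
p(P) = -294*P/5 - 294*sqrt(-122 + P)/5 (p(P) = (-59 + 1/5)*(P + sqrt(P - 122)) = (-59 + 1/5)*(P + sqrt(-122 + P)) = -294*(P + sqrt(-122 + P))/5 = -294*P/5 - 294*sqrt(-122 + P)/5)
1/(75049 + p(-32 - 1*(-129))) = 1/(75049 + (-294*(-32 - 1*(-129))/5 - 294*sqrt(-122 + (-32 - 1*(-129)))/5)) = 1/(75049 + (-294*(-32 + 129)/5 - 294*sqrt(-122 + (-32 + 129))/5)) = 1/(75049 + (-294/5*97 - 294*sqrt(-122 + 97)/5)) = 1/(75049 + (-28518/5 - 294*I)) = 1/(346727/5 - 294*I) = 25*(346727/5 + 294*I)/120221773429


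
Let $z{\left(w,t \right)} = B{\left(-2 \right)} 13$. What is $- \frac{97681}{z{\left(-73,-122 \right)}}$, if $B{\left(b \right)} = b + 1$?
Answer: $\frac{97681}{13} \approx 7513.9$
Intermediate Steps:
$B{\left(b \right)} = 1 + b$
$z{\left(w,t \right)} = -13$ ($z{\left(w,t \right)} = \left(1 - 2\right) 13 = \left(-1\right) 13 = -13$)
$- \frac{97681}{z{\left(-73,-122 \right)}} = - \frac{97681}{-13} = \left(-97681\right) \left(- \frac{1}{13}\right) = \frac{97681}{13}$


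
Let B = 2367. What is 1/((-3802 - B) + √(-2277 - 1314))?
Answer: -6169/38060152 - 3*I*√399/38060152 ≈ -0.00016209 - 1.5745e-6*I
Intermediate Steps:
1/((-3802 - B) + √(-2277 - 1314)) = 1/((-3802 - 1*2367) + √(-2277 - 1314)) = 1/((-3802 - 2367) + √(-3591)) = 1/(-6169 + 3*I*√399)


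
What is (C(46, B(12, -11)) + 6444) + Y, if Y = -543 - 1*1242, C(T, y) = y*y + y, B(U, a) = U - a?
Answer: 5211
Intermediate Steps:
C(T, y) = y + y² (C(T, y) = y² + y = y + y²)
Y = -1785 (Y = -543 - 1242 = -1785)
(C(46, B(12, -11)) + 6444) + Y = ((12 - 1*(-11))*(1 + (12 - 1*(-11))) + 6444) - 1785 = ((12 + 11)*(1 + (12 + 11)) + 6444) - 1785 = (23*(1 + 23) + 6444) - 1785 = (23*24 + 6444) - 1785 = (552 + 6444) - 1785 = 6996 - 1785 = 5211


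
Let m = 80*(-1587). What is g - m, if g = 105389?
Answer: 232349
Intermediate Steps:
m = -126960
g - m = 105389 - 1*(-126960) = 105389 + 126960 = 232349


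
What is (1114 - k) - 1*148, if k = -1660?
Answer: 2626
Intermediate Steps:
(1114 - k) - 1*148 = (1114 - 1*(-1660)) - 1*148 = (1114 + 1660) - 148 = 2774 - 148 = 2626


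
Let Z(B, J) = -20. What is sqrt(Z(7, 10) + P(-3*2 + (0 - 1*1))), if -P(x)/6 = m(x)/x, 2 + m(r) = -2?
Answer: 2*I*sqrt(287)/7 ≈ 4.8403*I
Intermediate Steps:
m(r) = -4 (m(r) = -2 - 2 = -4)
P(x) = 24/x (P(x) = -(-24)/x = 24/x)
sqrt(Z(7, 10) + P(-3*2 + (0 - 1*1))) = sqrt(-20 + 24/(-3*2 + (0 - 1*1))) = sqrt(-20 + 24/(-6 + (0 - 1))) = sqrt(-20 + 24/(-6 - 1)) = sqrt(-20 + 24/(-7)) = sqrt(-20 + 24*(-1/7)) = sqrt(-20 - 24/7) = sqrt(-164/7) = 2*I*sqrt(287)/7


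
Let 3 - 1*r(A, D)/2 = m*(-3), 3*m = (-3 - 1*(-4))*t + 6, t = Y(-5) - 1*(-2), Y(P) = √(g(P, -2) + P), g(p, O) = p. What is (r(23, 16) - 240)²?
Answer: 47484 - 872*I*√10 ≈ 47484.0 - 2757.5*I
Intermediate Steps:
Y(P) = √2*√P (Y(P) = √(P + P) = √(2*P) = √2*√P)
t = 2 + I*√10 (t = √2*√(-5) - 1*(-2) = √2*(I*√5) + 2 = I*√10 + 2 = 2 + I*√10 ≈ 2.0 + 3.1623*I)
m = 8/3 + I*√10/3 (m = ((-3 - 1*(-4))*(2 + I*√10) + 6)/3 = ((-3 + 4)*(2 + I*√10) + 6)/3 = (1*(2 + I*√10) + 6)/3 = ((2 + I*√10) + 6)/3 = (8 + I*√10)/3 = 8/3 + I*√10/3 ≈ 2.6667 + 1.0541*I)
r(A, D) = 22 + 2*I*√10 (r(A, D) = 6 - 2*(8/3 + I*√10/3)*(-3) = 6 - 2*(-8 - I*√10) = 6 + (16 + 2*I*√10) = 22 + 2*I*√10)
(r(23, 16) - 240)² = ((22 + 2*I*√10) - 240)² = (-218 + 2*I*√10)²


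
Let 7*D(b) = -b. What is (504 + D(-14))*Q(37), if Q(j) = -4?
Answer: -2024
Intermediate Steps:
D(b) = -b/7 (D(b) = (-b)/7 = -b/7)
(504 + D(-14))*Q(37) = (504 - ⅐*(-14))*(-4) = (504 + 2)*(-4) = 506*(-4) = -2024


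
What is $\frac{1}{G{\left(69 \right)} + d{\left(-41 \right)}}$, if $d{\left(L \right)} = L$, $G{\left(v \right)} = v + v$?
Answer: $\frac{1}{97} \approx 0.010309$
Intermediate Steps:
$G{\left(v \right)} = 2 v$
$\frac{1}{G{\left(69 \right)} + d{\left(-41 \right)}} = \frac{1}{2 \cdot 69 - 41} = \frac{1}{138 - 41} = \frac{1}{97}$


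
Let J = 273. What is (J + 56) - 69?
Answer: 260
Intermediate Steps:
(J + 56) - 69 = (273 + 56) - 69 = 329 - 69 = 260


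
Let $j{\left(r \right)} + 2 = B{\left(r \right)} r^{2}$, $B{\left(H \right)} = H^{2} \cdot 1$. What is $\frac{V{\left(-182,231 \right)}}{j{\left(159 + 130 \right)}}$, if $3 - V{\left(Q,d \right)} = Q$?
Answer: $\frac{185}{6975757439} \approx 2.652 \cdot 10^{-8}$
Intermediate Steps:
$V{\left(Q,d \right)} = 3 - Q$
$B{\left(H \right)} = H^{2}$
$j{\left(r \right)} = -2 + r^{4}$ ($j{\left(r \right)} = -2 + r^{2} r^{2} = -2 + r^{4}$)
$\frac{V{\left(-182,231 \right)}}{j{\left(159 + 130 \right)}} = \frac{3 - -182}{-2 + \left(159 + 130\right)^{4}} = \frac{3 + 182}{-2 + 289^{4}} = \frac{185}{-2 + 6975757441} = \frac{185}{6975757439}$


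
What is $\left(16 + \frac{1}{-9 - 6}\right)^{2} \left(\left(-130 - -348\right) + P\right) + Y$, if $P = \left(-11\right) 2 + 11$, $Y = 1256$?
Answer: $\frac{1345183}{25} \approx 53807.0$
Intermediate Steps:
$P = -11$ ($P = -22 + 11 = -11$)
$\left(16 + \frac{1}{-9 - 6}\right)^{2} \left(\left(-130 - -348\right) + P\right) + Y = \left(16 + \frac{1}{-9 - 6}\right)^{2} \left(\left(-130 - -348\right) - 11\right) + 1256 = \left(16 + \frac{1}{-15}\right)^{2} \left(\left(-130 + 348\right) - 11\right) + 1256 = \left(16 - \frac{1}{15}\right)^{2} \left(218 - 11\right) + 1256 = \left(\frac{239}{15}\right)^{2} \cdot 207 + 1256 = \frac{57121}{225} \cdot 207 + 1256 = \frac{1313783}{25} + 1256 = \frac{1345183}{25}$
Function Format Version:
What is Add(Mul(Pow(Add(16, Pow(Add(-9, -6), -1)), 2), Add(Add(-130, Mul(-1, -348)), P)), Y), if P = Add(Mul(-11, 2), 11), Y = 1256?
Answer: Rational(1345183, 25) ≈ 53807.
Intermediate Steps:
P = -11 (P = Add(-22, 11) = -11)
Add(Mul(Pow(Add(16, Pow(Add(-9, -6), -1)), 2), Add(Add(-130, Mul(-1, -348)), P)), Y) = Add(Mul(Pow(Add(16, Pow(Add(-9, -6), -1)), 2), Add(Add(-130, Mul(-1, -348)), -11)), 1256) = Add(Mul(Pow(Add(16, Pow(-15, -1)), 2), Add(Add(-130, 348), -11)), 1256) = Add(Mul(Pow(Add(16, Rational(-1, 15)), 2), Add(218, -11)), 1256) = Add(Mul(Pow(Rational(239, 15), 2), 207), 1256) = Add(Mul(Rational(57121, 225), 207), 1256) = Add(Rational(1313783, 25), 1256) = Rational(1345183, 25)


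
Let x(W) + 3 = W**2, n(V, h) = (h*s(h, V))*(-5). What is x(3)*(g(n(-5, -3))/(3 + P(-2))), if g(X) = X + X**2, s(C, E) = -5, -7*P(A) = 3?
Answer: 12950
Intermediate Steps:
P(A) = -3/7 (P(A) = -1/7*3 = -3/7)
n(V, h) = 25*h (n(V, h) = (h*(-5))*(-5) = -5*h*(-5) = 25*h)
x(W) = -3 + W**2
x(3)*(g(n(-5, -3))/(3 + P(-2))) = (-3 + 3**2)*(((25*(-3))*(1 + 25*(-3)))/(3 - 3/7)) = (-3 + 9)*((-75*(1 - 75))/(18/7)) = 6*(-75*(-74)*(7/18)) = 6*(5550*(7/18)) = 6*(6475/3) = 12950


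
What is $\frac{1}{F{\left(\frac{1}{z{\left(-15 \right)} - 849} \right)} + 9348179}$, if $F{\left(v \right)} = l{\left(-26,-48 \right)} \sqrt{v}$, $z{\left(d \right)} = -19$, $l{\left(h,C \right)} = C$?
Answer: $\frac{2028554843}{18963293783681473} + \frac{24 i \sqrt{217}}{18963293783681473} \approx 1.0697 \cdot 10^{-7} + 1.8644 \cdot 10^{-14} i$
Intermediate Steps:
$F{\left(v \right)} = - 48 \sqrt{v}$
$\frac{1}{F{\left(\frac{1}{z{\left(-15 \right)} - 849} \right)} + 9348179} = \frac{1}{- 48 \sqrt{\frac{1}{-19 - 849}} + 9348179} = \frac{1}{- 48 \sqrt{\frac{1}{-868}} + 9348179} = \frac{1}{- 48 \sqrt{- \frac{1}{868}} + 9348179} = \frac{1}{- 48 \frac{i \sqrt{217}}{434} + 9348179} = \frac{1}{- \frac{24 i \sqrt{217}}{217} + 9348179} = \frac{1}{9348179 - \frac{24 i \sqrt{217}}{217}}$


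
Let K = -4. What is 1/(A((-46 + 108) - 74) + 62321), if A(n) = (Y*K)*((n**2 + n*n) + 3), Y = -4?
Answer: 1/66977 ≈ 1.4930e-5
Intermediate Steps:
A(n) = 48 + 32*n**2 (A(n) = (-4*(-4))*((n**2 + n*n) + 3) = 16*((n**2 + n**2) + 3) = 16*(2*n**2 + 3) = 16*(3 + 2*n**2) = 48 + 32*n**2)
1/(A((-46 + 108) - 74) + 62321) = 1/((48 + 32*((-46 + 108) - 74)**2) + 62321) = 1/((48 + 32*(62 - 74)**2) + 62321) = 1/((48 + 32*(-12)**2) + 62321) = 1/((48 + 32*144) + 62321) = 1/((48 + 4608) + 62321) = 1/(4656 + 62321) = 1/66977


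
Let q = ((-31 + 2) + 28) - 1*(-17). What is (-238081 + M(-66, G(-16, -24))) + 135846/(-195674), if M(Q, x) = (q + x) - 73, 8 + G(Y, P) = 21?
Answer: -23297503548/97837 ≈ -2.3813e+5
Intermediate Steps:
G(Y, P) = 13 (G(Y, P) = -8 + 21 = 13)
q = 16 (q = (-29 + 28) + 17 = -1 + 17 = 16)
M(Q, x) = -57 + x (M(Q, x) = (16 + x) - 73 = -57 + x)
(-238081 + M(-66, G(-16, -24))) + 135846/(-195674) = (-238081 + (-57 + 13)) + 135846/(-195674) = (-238081 - 44) + 135846*(-1/195674) = -238125 - 67923/97837 = -23297503548/97837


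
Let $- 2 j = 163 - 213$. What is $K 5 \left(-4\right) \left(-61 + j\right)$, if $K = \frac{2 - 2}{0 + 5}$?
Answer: $0$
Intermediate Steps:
$K = 0$ ($K = \frac{0}{5} = 0 \cdot \frac{1}{5} = 0$)
$j = 25$ ($j = - \frac{163 - 213}{2} = \left(- \frac{1}{2}\right) \left(-50\right) = 25$)
$K 5 \left(-4\right) \left(-61 + j\right) = 0 \cdot 5 \left(-4\right) \left(-61 + 25\right) = 0 \left(-4\right) \left(-36\right) = 0 \left(-36\right) = 0$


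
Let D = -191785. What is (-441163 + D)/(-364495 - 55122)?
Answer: 632948/419617 ≈ 1.5084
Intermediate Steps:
(-441163 + D)/(-364495 - 55122) = (-441163 - 191785)/(-364495 - 55122) = -632948/(-419617) = -632948*(-1/419617) = 632948/419617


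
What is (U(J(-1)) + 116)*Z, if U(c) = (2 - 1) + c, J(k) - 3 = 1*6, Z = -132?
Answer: -16632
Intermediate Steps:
J(k) = 9 (J(k) = 3 + 1*6 = 3 + 6 = 9)
U(c) = 1 + c
(U(J(-1)) + 116)*Z = ((1 + 9) + 116)*(-132) = (10 + 116)*(-132) = 126*(-132) = -16632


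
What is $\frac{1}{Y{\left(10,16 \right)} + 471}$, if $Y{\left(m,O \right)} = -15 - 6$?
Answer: $\frac{1}{450} \approx 0.0022222$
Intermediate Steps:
$Y{\left(m,O \right)} = -21$
$\frac{1}{Y{\left(10,16 \right)} + 471} = \frac{1}{-21 + 471} = \frac{1}{450}$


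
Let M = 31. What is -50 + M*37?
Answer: 1097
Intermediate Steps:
-50 + M*37 = -50 + 31*37 = -50 + 1147 = 1097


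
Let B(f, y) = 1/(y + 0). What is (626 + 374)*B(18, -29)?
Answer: -1000/29 ≈ -34.483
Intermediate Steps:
B(f, y) = 1/y
(626 + 374)*B(18, -29) = (626 + 374)/(-29) = 1000*(-1/29) = -1000/29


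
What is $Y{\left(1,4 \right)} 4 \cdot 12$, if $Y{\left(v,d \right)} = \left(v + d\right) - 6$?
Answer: $-48$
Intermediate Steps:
$Y{\left(v,d \right)} = -6 + d + v$ ($Y{\left(v,d \right)} = \left(d + v\right) - 6 = -6 + d + v$)
$Y{\left(1,4 \right)} 4 \cdot 12 = \left(-6 + 4 + 1\right) 4 \cdot 12 = \left(-1\right) 4 \cdot 12 = \left(-4\right) 12 = -48$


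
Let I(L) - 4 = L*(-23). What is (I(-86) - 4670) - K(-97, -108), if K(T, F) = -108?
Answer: -2580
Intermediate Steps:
I(L) = 4 - 23*L (I(L) = 4 + L*(-23) = 4 - 23*L)
(I(-86) - 4670) - K(-97, -108) = ((4 - 23*(-86)) - 4670) - 1*(-108) = ((4 + 1978) - 4670) + 108 = (1982 - 4670) + 108 = -2688 + 108 = -2580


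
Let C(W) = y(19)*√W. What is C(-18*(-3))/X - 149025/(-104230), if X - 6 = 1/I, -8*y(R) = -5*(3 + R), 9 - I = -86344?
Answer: 29805/20846 + 14248245*√6/2072476 ≈ 18.270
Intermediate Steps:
I = 86353 (I = 9 - 1*(-86344) = 9 + 86344 = 86353)
y(R) = 15/8 + 5*R/8 (y(R) = -(-5)*(3 + R)/8 = -(-15 - 5*R)/8 = 15/8 + 5*R/8)
X = 518119/86353 (X = 6 + 1/86353 = 518119/86353 ≈ 6.0000)
C(W) = 55*√W/4 (C(W) = (15/8 + (5/8)*19)*√W = (15/8 + 95/8)*√W = 55*√W/4)
C(-18*(-3))/X - 149025/(-104230) = (55*√(-18*(-3))/4)/(518119/86353) - 149025/(-104230) = (55*√54/4)*(86353/518119) - 149025*(-1/104230) = (55*(3*√6)/4)*(86353/518119) + 29805/20846 = (165*√6/4)*(86353/518119) + 29805/20846 = 14248245*√6/2072476 + 29805/20846 = 29805/20846 + 14248245*√6/2072476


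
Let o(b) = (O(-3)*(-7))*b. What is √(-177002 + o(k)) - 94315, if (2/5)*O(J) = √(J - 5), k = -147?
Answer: -94315 + √(-177002 + 5145*I*√2) ≈ -94306.0 + 420.8*I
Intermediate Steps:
O(J) = 5*√(-5 + J)/2 (O(J) = 5*√(J - 5)/2 = 5*√(-5 + J)/2)
o(b) = -35*I*b*√2 (o(b) = ((5*√(-5 - 3)/2)*(-7))*b = ((5*√(-8)/2)*(-7))*b = ((5*(2*I*√2)/2)*(-7))*b = ((5*I*√2)*(-7))*b = (-35*I*√2)*b = -35*I*b*√2)
√(-177002 + o(k)) - 94315 = √(-177002 - 35*I*(-147)*√2) - 94315 = √(-177002 + 5145*I*√2) - 94315 = -94315 + √(-177002 + 5145*I*√2)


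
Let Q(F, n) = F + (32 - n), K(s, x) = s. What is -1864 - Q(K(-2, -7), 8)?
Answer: -1886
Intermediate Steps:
Q(F, n) = 32 + F - n
-1864 - Q(K(-2, -7), 8) = -1864 - (32 - 2 - 1*8) = -1864 - (32 - 2 - 8) = -1864 - 1*22 = -1864 - 22 = -1886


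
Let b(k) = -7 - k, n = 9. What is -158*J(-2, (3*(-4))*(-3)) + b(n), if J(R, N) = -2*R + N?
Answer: -6336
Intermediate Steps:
J(R, N) = N - 2*R
-158*J(-2, (3*(-4))*(-3)) + b(n) = -158*((3*(-4))*(-3) - 2*(-2)) + (-7 - 1*9) = -158*(-12*(-3) + 4) + (-7 - 9) = -158*(36 + 4) - 16 = -158*40 - 16 = -6320 - 16 = -6336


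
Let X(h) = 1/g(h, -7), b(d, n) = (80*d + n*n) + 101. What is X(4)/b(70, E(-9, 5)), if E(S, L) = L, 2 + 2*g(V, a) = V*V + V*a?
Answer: -1/40082 ≈ -2.4949e-5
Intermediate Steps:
g(V, a) = -1 + V²/2 + V*a/2 (g(V, a) = -1 + (V*V + V*a)/2 = -1 + (V² + V*a)/2 = -1 + (V²/2 + V*a/2) = -1 + V²/2 + V*a/2)
b(d, n) = 101 + n² + 80*d (b(d, n) = (80*d + n²) + 101 = (n² + 80*d) + 101 = 101 + n² + 80*d)
X(h) = 1/(-1 + h²/2 - 7*h/2) (X(h) = 1/(-1 + h²/2 + (½)*h*(-7)) = 1/(-1 + h²/2 - 7*h/2))
X(4)/b(70, E(-9, 5)) = (2/(-2 + 4² - 7*4))/(101 + 5² + 80*70) = (2/(-2 + 16 - 28))/(101 + 25 + 5600) = (2/(-14))/5726 = (2*(-1/14))*(1/5726) = -⅐*1/5726 = -1/40082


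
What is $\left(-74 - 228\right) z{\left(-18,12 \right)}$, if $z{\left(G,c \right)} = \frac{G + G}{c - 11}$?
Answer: $10872$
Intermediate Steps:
$z{\left(G,c \right)} = \frac{2 G}{-11 + c}$
$\left(-74 - 228\right) z{\left(-18,12 \right)} = \left(-74 - 228\right) 2 \left(-18\right) \frac{1}{-11 + 12} = \left(-74 - 228\right) 2 \left(-18\right) 1^{-1} = - 302 \cdot 2 \left(-18\right) 1 = \left(-302\right) \left(-36\right) = 10872$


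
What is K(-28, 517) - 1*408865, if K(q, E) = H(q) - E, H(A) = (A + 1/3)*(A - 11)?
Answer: -408303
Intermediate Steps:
H(A) = (-11 + A)*(⅓ + A) (H(A) = (A + ⅓)*(-11 + A) = (⅓ + A)*(-11 + A) = (-11 + A)*(⅓ + A))
K(q, E) = -11/3 + q² - E - 32*q/3 (K(q, E) = (-11/3 + q² - 32*q/3) - E = -11/3 + q² - E - 32*q/3)
K(-28, 517) - 1*408865 = (-11/3 + (-28)² - 1*517 - 32/3*(-28)) - 1*408865 = (-11/3 + 784 - 517 + 896/3) - 408865 = 562 - 408865 = -408303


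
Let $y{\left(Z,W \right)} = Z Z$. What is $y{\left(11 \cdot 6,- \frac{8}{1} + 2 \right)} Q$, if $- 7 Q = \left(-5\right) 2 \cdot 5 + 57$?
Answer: $-4356$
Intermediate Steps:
$y{\left(Z,W \right)} = Z^{2}$
$Q = -1$ ($Q = - \frac{\left(-5\right) 2 \cdot 5 + 57}{7} = - \frac{\left(-10\right) 5 + 57}{7} = - \frac{-50 + 57}{7} = \left(- \frac{1}{7}\right) 7 = -1$)
$y{\left(11 \cdot 6,- \frac{8}{1} + 2 \right)} Q = \left(11 \cdot 6\right)^{2} \left(-1\right) = 66^{2} \left(-1\right) = 4356 \left(-1\right) = -4356$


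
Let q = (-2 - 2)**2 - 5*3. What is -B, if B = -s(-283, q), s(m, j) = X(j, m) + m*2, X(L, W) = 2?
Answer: -564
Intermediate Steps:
q = 1 (q = (-4)**2 - 15 = 16 - 15 = 1)
s(m, j) = 2 + 2*m (s(m, j) = 2 + m*2 = 2 + 2*m)
B = 564 (B = -(2 + 2*(-283)) = -(2 - 566) = -1*(-564) = 564)
-B = -1*564 = -564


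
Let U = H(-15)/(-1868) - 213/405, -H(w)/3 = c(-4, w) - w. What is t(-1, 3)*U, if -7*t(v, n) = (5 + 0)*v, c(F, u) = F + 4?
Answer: -18079/50436 ≈ -0.35845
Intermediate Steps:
c(F, u) = 4 + F
t(v, n) = -5*v/7 (t(v, n) = -(5 + 0)*v/7 = -5*v/7)
H(w) = 3*w (H(w) = -3*((4 - 4) - w) = -3*(0 - w) = -(-3)*w = 3*w)
U = -126553/252180 (U = (3*(-15))/(-1868) - 213/405 = -45*(-1/1868) - 213*1/405 = 45/1868 - 71/135 = -126553/252180 ≈ -0.50184)
t(-1, 3)*U = -5/7*(-1)*(-126553/252180) = (5/7)*(-126553/252180) = -18079/50436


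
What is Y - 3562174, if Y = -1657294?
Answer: -5219468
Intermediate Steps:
Y - 3562174 = -1657294 - 3562174 = -5219468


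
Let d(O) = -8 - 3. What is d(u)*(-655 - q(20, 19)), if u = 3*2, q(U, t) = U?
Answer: 7425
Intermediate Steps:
u = 6
d(O) = -11
d(u)*(-655 - q(20, 19)) = -11*(-655 - 1*20) = -11*(-655 - 20) = -11*(-675) = 7425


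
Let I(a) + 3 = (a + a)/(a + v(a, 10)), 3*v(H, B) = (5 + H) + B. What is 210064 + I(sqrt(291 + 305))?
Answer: 1955892275/9311 - 180*sqrt(149)/9311 ≈ 2.1006e+5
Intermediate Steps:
v(H, B) = 5/3 + B/3 + H/3 (v(H, B) = ((5 + H) + B)/3 = (5 + B + H)/3 = 5/3 + B/3 + H/3)
I(a) = -3 + 2*a/(5 + 4*a/3) (I(a) = -3 + (a + a)/(a + (5/3 + (1/3)*10 + a/3)) = -3 + (2*a)/(a + (5/3 + 10/3 + a/3)) = -3 + (2*a)/(a + (5 + a/3)) = -3 + (2*a)/(5 + 4*a/3) = -3 + 2*a/(5 + 4*a/3))
210064 + I(sqrt(291 + 305)) = 210064 + 3*(-15 - 2*sqrt(291 + 305))/(15 + 4*sqrt(291 + 305)) = 210064 + 3*(-15 - 4*sqrt(149))/(15 + 4*sqrt(596)) = 210064 + 3*(-15 - 4*sqrt(149))/(15 + 4*(2*sqrt(149))) = 210064 + 3*(-15 - 4*sqrt(149))/(15 + 8*sqrt(149))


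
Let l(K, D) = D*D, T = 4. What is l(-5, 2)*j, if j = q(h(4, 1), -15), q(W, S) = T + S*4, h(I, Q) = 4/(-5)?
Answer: -224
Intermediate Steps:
h(I, Q) = -4/5 (h(I, Q) = 4*(-1/5) = -4/5)
l(K, D) = D**2
q(W, S) = 4 + 4*S (q(W, S) = 4 + S*4 = 4 + 4*S)
j = -56 (j = 4 + 4*(-15) = 4 - 60 = -56)
l(-5, 2)*j = 2**2*(-56) = 4*(-56) = -224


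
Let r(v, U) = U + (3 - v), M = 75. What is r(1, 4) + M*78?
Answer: 5856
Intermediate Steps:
r(v, U) = 3 + U - v
r(1, 4) + M*78 = (3 + 4 - 1*1) + 75*78 = (3 + 4 - 1) + 5850 = 6 + 5850 = 5856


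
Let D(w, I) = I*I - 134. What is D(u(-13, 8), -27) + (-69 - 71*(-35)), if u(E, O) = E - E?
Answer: 3011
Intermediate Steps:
u(E, O) = 0
D(w, I) = -134 + I² (D(w, I) = I² - 134 = -134 + I²)
D(u(-13, 8), -27) + (-69 - 71*(-35)) = (-134 + (-27)²) + (-69 - 71*(-35)) = (-134 + 729) + (-69 + 2485) = 595 + 2416 = 3011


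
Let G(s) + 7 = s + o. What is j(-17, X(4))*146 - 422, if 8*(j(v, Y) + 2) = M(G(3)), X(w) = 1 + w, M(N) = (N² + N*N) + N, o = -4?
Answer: 1476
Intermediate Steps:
G(s) = -11 + s (G(s) = -7 + (s - 4) = -7 + (-4 + s) = -11 + s)
M(N) = N + 2*N² (M(N) = (N² + N²) + N = 2*N² + N = N + 2*N²)
j(v, Y) = 13 (j(v, Y) = -2 + ((-11 + 3)*(1 + 2*(-11 + 3)))/8 = -2 + (-8*(1 + 2*(-8)))/8 = -2 + (-8*(1 - 16))/8 = -2 + (-8*(-15))/8 = -2 + (⅛)*120 = -2 + 15 = 13)
j(-17, X(4))*146 - 422 = 13*146 - 422 = 1898 - 422 = 1476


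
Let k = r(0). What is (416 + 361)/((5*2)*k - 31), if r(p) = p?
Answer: -777/31 ≈ -25.065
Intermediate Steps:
k = 0
(416 + 361)/((5*2)*k - 31) = (416 + 361)/((5*2)*0 - 31) = 777/(10*0 - 31) = 777/(0 - 31) = 777/(-31) = 777*(-1/31) = -777/31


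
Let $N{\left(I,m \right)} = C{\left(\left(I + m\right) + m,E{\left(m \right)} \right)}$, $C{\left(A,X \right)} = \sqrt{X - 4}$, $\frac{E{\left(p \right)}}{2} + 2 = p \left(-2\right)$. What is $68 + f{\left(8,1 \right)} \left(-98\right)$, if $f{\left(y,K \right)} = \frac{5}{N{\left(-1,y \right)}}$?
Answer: $68 + \frac{49 i \sqrt{10}}{2} \approx 68.0 + 77.476 i$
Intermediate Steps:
$E{\left(p \right)} = -4 - 4 p$ ($E{\left(p \right)} = -4 + 2 p \left(-2\right) = -4 + 2 \left(- 2 p\right) = -4 - 4 p$)
$C{\left(A,X \right)} = \sqrt{-4 + X}$
$N{\left(I,m \right)} = \sqrt{-8 - 4 m}$ ($N{\left(I,m \right)} = \sqrt{-4 - \left(4 + 4 m\right)} = \sqrt{-8 - 4 m}$)
$f{\left(y,K \right)} = \frac{5}{2 \sqrt{-2 - y}}$
$68 + f{\left(8,1 \right)} \left(-98\right) = 68 + \frac{5}{2 \sqrt{-2 - 8}} \left(-98\right) = 68 + \frac{5}{2 i \sqrt{10}} \left(-98\right) = 68 + \frac{5 \left(- \frac{i \sqrt{10}}{10}\right)}{2} \left(-98\right) = 68 + - \frac{i \sqrt{10}}{4} \left(-98\right) = 68 + \frac{49 i \sqrt{10}}{2}$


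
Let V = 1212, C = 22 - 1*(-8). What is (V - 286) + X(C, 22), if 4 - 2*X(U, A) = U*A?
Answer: 598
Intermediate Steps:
C = 30 (C = 22 + 8 = 30)
X(U, A) = 2 - A*U/2 (X(U, A) = 2 - U*A/2 = 2 - A*U/2)
(V - 286) + X(C, 22) = (1212 - 286) + (2 - ½*22*30) = 926 + (2 - 330) = 926 - 328 = 598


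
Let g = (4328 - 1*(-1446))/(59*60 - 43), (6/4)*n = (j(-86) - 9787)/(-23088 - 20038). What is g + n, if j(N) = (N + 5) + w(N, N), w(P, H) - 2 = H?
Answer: 408316430/226217433 ≈ 1.8050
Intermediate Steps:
w(P, H) = 2 + H
j(N) = 7 + 2*N (j(N) = (N + 5) + (2 + N) = (5 + N) + (2 + N) = 7 + 2*N)
n = 9952/64689 (n = 2*(((7 + 2*(-86)) - 9787)/(-23088 - 20038))/3 = 2*(((7 - 172) - 9787)/(-43126))/3 = 2*((-165 - 9787)*(-1/43126))/3 = 2*(-9952*(-1/43126))/3 = (⅔)*(4976/21563) = 9952/64689 ≈ 0.15384)
g = 5774/3497 (g = (4328 + 1446)/(3540 - 43) = 5774/3497 ≈ 1.6511)
g + n = 5774/3497 + 9952/64689 = 408316430/226217433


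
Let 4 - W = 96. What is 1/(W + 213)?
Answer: 1/121 ≈ 0.0082645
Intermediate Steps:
W = -92 (W = 4 - 1*96 = 4 - 96 = -92)
1/(W + 213) = 1/(-92 + 213) = 1/121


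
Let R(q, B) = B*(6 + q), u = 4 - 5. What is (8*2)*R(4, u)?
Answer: -160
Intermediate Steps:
u = -1
(8*2)*R(4, u) = (8*2)*(-(6 + 4)) = 16*(-1*10) = 16*(-10) = -160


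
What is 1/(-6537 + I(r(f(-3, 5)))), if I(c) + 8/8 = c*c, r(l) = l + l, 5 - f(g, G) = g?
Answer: -1/6282 ≈ -0.00015918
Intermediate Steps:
f(g, G) = 5 - g
r(l) = 2*l
I(c) = -1 + c**2 (I(c) = -1 + c*c = -1 + c**2)
1/(-6537 + I(r(f(-3, 5)))) = 1/(-6537 + (-1 + (2*(5 - 1*(-3)))**2)) = 1/(-6537 + (-1 + (2*(5 + 3))**2)) = 1/(-6537 + (-1 + (2*8)**2)) = 1/(-6537 + (-1 + 16**2)) = 1/(-6537 + (-1 + 256)) = 1/(-6537 + 255) = 1/(-6282) = -1/6282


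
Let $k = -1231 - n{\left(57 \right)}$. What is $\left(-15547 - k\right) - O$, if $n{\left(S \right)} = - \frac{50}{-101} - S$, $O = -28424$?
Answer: $\frac{1419201}{101} \approx 14052.0$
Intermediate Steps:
$n{\left(S \right)} = \frac{50}{101} - S$ ($n{\left(S \right)} = \left(-50\right) \left(- \frac{1}{101}\right) - S = \frac{50}{101} - S$)
$k = - \frac{118624}{101}$ ($k = -1231 - \left(\frac{50}{101} - 57\right) = -1231 - - \frac{5707}{101} = -1231 + \frac{5707}{101} = - \frac{118624}{101} \approx -1174.5$)
$\left(-15547 - k\right) - O = \left(-15547 - - \frac{118624}{101}\right) - -28424 = \left(-15547 + \frac{118624}{101}\right) + 28424 = - \frac{1451623}{101} + 28424 = \frac{1419201}{101}$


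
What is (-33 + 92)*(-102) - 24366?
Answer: -30384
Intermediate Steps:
(-33 + 92)*(-102) - 24366 = 59*(-102) - 24366 = -6018 - 24366 = -30384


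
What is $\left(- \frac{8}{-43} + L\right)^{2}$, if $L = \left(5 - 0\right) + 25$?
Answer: $\frac{1684804}{1849} \approx 911.2$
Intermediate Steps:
$L = 30$ ($L = \left(5 + 0\right) + 25 = 5 + 25 = 30$)
$\left(- \frac{8}{-43} + L\right)^{2} = \left(- \frac{8}{-43} + 30\right)^{2} = \left(\left(-8\right) \left(- \frac{1}{43}\right) + 30\right)^{2} = \left(\frac{8}{43} + 30\right)^{2} = \left(\frac{1298}{43}\right)^{2} = \frac{1684804}{1849}$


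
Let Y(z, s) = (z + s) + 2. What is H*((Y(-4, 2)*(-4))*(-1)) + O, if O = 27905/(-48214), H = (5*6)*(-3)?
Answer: -27905/48214 ≈ -0.57877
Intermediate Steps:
Y(z, s) = 2 + s + z (Y(z, s) = (s + z) + 2 = 2 + s + z)
H = -90 (H = 30*(-3) = -90)
O = -27905/48214 (O = 27905*(-1/48214) = -27905/48214 ≈ -0.57877)
H*((Y(-4, 2)*(-4))*(-1)) + O = -90*(2 + 2 - 4)*(-4)*(-1) - 27905/48214 = -90*0*(-4)*(-1) - 27905/48214 = -0*(-1) - 27905/48214 = -90*0 - 27905/48214 = 0 - 27905/48214 = -27905/48214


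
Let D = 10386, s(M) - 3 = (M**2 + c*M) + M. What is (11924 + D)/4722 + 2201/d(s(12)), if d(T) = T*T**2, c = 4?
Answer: 32982393242/6980487741 ≈ 4.7249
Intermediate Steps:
s(M) = 3 + M**2 + 5*M (s(M) = 3 + ((M**2 + 4*M) + M) = 3 + (M**2 + 5*M) = 3 + M**2 + 5*M)
d(T) = T**3
(11924 + D)/4722 + 2201/d(s(12)) = (11924 + 10386)/4722 + 2201/((3 + 12**2 + 5*12)**3) = 22310*(1/4722) + 2201/((3 + 144 + 60)**3) = 11155/2361 + 2201/(207**3) = 11155/2361 + 2201/8869743 = 32982393242/6980487741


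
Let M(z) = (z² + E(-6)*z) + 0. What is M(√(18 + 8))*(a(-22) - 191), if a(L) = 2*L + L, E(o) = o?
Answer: -6682 + 1542*√26 ≈ 1180.7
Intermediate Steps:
a(L) = 3*L
M(z) = z² - 6*z (M(z) = (z² - 6*z) + 0 = z² - 6*z)
M(√(18 + 8))*(a(-22) - 191) = (√(18 + 8)*(-6 + √(18 + 8)))*(3*(-22) - 191) = (√26*(-6 + √26))*(-66 - 191) = (√26*(-6 + √26))*(-257) = -257*√26*(-6 + √26)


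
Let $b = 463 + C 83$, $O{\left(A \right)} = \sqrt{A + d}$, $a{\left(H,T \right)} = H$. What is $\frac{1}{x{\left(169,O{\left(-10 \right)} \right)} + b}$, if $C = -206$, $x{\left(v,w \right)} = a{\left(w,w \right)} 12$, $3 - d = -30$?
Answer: $- \frac{5545}{92239971} - \frac{4 \sqrt{23}}{92239971} \approx -6.0323 \cdot 10^{-5}$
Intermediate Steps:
$d = 33$ ($d = 3 - -30 = 3 + 30 = 33$)
$O{\left(A \right)} = \sqrt{33 + A}$ ($O{\left(A \right)} = \sqrt{A + 33} = \sqrt{33 + A}$)
$x{\left(v,w \right)} = 12 w$ ($x{\left(v,w \right)} = w 12 = 12 w$)
$b = -16635$ ($b = 463 - 17098 = -16635$)
$\frac{1}{x{\left(169,O{\left(-10 \right)} \right)} + b} = \frac{1}{12 \sqrt{33 - 10} - 16635} = \frac{1}{12 \sqrt{23} - 16635} = \frac{1}{-16635 + 12 \sqrt{23}}$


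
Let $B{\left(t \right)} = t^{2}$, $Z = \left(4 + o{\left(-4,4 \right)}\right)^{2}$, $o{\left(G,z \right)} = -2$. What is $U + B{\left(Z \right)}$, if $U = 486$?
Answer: $502$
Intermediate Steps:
$Z = 4$ ($Z = \left(4 - 2\right)^{2} = 2^{2} = 4$)
$U + B{\left(Z \right)} = 486 + 4^{2} = 486 + 16 = 502$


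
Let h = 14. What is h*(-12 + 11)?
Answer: -14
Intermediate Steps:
h*(-12 + 11) = 14*(-12 + 11) = 14*(-1) = -14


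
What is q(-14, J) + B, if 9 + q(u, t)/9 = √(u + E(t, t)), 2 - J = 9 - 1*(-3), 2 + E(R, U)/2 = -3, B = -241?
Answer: -322 + 18*I*√6 ≈ -322.0 + 44.091*I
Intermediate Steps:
E(R, U) = -10 (E(R, U) = -4 + 2*(-3) = -4 - 6 = -10)
J = -10 (J = 2 - (9 - 1*(-3)) = 2 - (9 + 3) = 2 - 1*12 = 2 - 12 = -10)
q(u, t) = -81 + 9*√(-10 + u) (q(u, t) = -81 + 9*√(u - 10) = -81 + 9*√(-10 + u))
q(-14, J) + B = (-81 + 9*√(-10 - 14)) - 241 = (-81 + 9*√(-24)) - 241 = (-81 + 9*(2*I*√6)) - 241 = (-81 + 18*I*√6) - 241 = -322 + 18*I*√6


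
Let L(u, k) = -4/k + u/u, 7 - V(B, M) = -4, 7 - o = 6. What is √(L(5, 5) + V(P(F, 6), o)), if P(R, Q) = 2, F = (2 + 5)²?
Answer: 2*√70/5 ≈ 3.3466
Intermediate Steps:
o = 1 (o = 7 - 1*6 = 7 - 6 = 1)
F = 49 (F = 7² = 49)
V(B, M) = 11 (V(B, M) = 7 - 1*(-4) = 7 + 4 = 11)
L(u, k) = 1 - 4/k (L(u, k) = -4/k + 1 = 1 - 4/k)
√(L(5, 5) + V(P(F, 6), o)) = √((-4 + 5)/5 + 11) = √((⅕)*1 + 11) = √(⅕ + 11) = √(56/5) = 2*√70/5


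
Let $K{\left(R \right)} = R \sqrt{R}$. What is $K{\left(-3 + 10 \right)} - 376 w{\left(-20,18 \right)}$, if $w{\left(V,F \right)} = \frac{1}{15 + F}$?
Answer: $- \frac{376}{33} + 7 \sqrt{7} \approx 7.1263$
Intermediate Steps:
$K{\left(R \right)} = R^{\frac{3}{2}}$
$K{\left(-3 + 10 \right)} - 376 w{\left(-20,18 \right)} = \left(-3 + 10\right)^{\frac{3}{2}} - \frac{376}{15 + 18} = 7^{\frac{3}{2}} - \frac{376}{33} = 7 \sqrt{7} - \frac{376}{33} = - \frac{376}{33} + 7 \sqrt{7}$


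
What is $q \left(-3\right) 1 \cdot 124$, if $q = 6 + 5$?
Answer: $-4092$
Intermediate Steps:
$q = 11$
$q \left(-3\right) 1 \cdot 124 = 11 \left(-3\right) 1 \cdot 124 = \left(-33\right) 1 \cdot 124 = \left(-33\right) 124 = -4092$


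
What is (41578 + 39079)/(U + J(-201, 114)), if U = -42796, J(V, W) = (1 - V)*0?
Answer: -80657/42796 ≈ -1.8847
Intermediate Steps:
J(V, W) = 0
(41578 + 39079)/(U + J(-201, 114)) = (41578 + 39079)/(-42796 + 0) = 80657/(-42796) = 80657*(-1/42796) = -80657/42796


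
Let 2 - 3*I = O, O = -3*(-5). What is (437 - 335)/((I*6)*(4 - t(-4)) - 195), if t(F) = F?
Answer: -102/403 ≈ -0.25310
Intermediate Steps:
O = 15
I = -13/3 (I = ⅔ - ⅓*15 = ⅔ - 5 = -13/3 ≈ -4.3333)
(437 - 335)/((I*6)*(4 - t(-4)) - 195) = (437 - 335)/((-13/3*6)*(4 - 1*(-4)) - 195) = 102/(-26*(4 + 4) - 195) = 102/(-26*8 - 195) = 102/(-208 - 195) = 102/(-403) = 102*(-1/403) = -102/403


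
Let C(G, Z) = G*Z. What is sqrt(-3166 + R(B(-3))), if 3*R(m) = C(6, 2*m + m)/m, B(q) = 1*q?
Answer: 2*I*sqrt(790) ≈ 56.214*I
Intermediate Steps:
B(q) = q
R(m) = 6 (R(m) = ((6*(2*m + m))/m)/3 = ((6*(3*m))/m)/3 = ((18*m)/m)/3 = (1/3)*18 = 6)
sqrt(-3166 + R(B(-3))) = sqrt(-3166 + 6) = sqrt(-3160) = 2*I*sqrt(790)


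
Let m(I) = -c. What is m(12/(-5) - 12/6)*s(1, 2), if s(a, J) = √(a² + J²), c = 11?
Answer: -11*√5 ≈ -24.597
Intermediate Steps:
s(a, J) = √(J² + a²)
m(I) = -11 (m(I) = -1*11 = -11)
m(12/(-5) - 12/6)*s(1, 2) = -11*√(2² + 1²) = -11*√(4 + 1) = -11*√5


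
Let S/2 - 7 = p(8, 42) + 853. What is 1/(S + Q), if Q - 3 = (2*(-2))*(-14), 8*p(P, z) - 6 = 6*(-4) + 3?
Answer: 4/7101 ≈ 0.00056330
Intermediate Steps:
p(P, z) = -15/8 (p(P, z) = 3/4 + (6*(-4) + 3)/8 = 3/4 + (-24 + 3)/8 = 3/4 + (1/8)*(-21) = 3/4 - 21/8 = -15/8)
Q = 59 (Q = 3 + (2*(-2))*(-14) = 3 - 4*(-14) = 3 + 56 = 59)
S = 6865/4 (S = 14 + 2*(-15/8 + 853) = 14 + 2*(6809/8) = 14 + 6809/4 = 6865/4 ≈ 1716.3)
1/(S + Q) = 1/(6865/4 + 59) = 1/(7101/4) = 4/7101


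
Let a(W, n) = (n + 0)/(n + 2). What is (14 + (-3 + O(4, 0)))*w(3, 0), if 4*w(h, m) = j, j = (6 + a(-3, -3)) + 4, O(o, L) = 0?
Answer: 143/4 ≈ 35.750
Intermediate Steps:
a(W, n) = n/(2 + n)
j = 13 (j = (6 - 3/(2 - 3)) + 4 = (6 - 3/(-1)) + 4 = (6 - 3*(-1)) + 4 = (6 + 3) + 4 = 9 + 4 = 13)
w(h, m) = 13/4 (w(h, m) = (¼)*13 = 13/4)
(14 + (-3 + O(4, 0)))*w(3, 0) = (14 + (-3 + 0))*(13/4) = (14 - 3)*(13/4) = 11*(13/4) = 143/4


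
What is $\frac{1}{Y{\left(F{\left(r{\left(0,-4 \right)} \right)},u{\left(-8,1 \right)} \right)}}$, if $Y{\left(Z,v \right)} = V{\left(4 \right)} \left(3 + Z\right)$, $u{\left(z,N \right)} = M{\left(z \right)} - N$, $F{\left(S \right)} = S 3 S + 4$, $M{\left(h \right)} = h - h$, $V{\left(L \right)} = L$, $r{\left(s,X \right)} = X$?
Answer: $\frac{1}{220} \approx 0.0045455$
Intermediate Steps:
$M{\left(h \right)} = 0$
$F{\left(S \right)} = 4 + 3 S^{2}$ ($F{\left(S \right)} = 3 S^{2} + 4 = 4 + 3 S^{2}$)
$u{\left(z,N \right)} = - N$ ($u{\left(z,N \right)} = 0 - N = - N$)
$Y{\left(Z,v \right)} = 12 + 4 Z$ ($Y{\left(Z,v \right)} = 4 \left(3 + Z\right) = 12 + 4 Z$)
$\frac{1}{Y{\left(F{\left(r{\left(0,-4 \right)} \right)},u{\left(-8,1 \right)} \right)}} = \frac{1}{12 + 4 \left(4 + 3 \left(-4\right)^{2}\right)} = \frac{1}{12 + 4 \left(4 + 3 \cdot 16\right)} = \frac{1}{12 + 4 \left(4 + 48\right)} = \frac{1}{12 + 4 \cdot 52} = \frac{1}{12 + 208} = \frac{1}{220}$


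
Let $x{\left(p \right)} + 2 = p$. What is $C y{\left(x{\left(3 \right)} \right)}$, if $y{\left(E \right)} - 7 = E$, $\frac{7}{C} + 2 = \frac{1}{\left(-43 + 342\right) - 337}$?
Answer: $- \frac{304}{11} \approx -27.636$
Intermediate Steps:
$x{\left(p \right)} = -2 + p$
$C = - \frac{38}{11}$ ($C = \frac{7}{-2 + \frac{1}{\left(-43 + 342\right) - 337}} = \frac{7}{-2 + \frac{1}{299 - 337}} = \frac{7}{-2 + \frac{1}{-38}} = \frac{7}{-2 - \frac{1}{38}} = \frac{7}{- \frac{77}{38}} = 7 \left(- \frac{38}{77}\right) = - \frac{38}{11} \approx -3.4545$)
$y{\left(E \right)} = 7 + E$
$C y{\left(x{\left(3 \right)} \right)} = - \frac{38 \left(7 + \left(-2 + 3\right)\right)}{11} = - \frac{38 \left(7 + 1\right)}{11} = \left(- \frac{38}{11}\right) 8 = - \frac{304}{11}$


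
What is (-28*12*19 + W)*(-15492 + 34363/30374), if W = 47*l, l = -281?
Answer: 9217950365195/30374 ≈ 3.0348e+8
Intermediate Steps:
W = -13207 (W = 47*(-281) = -13207)
(-28*12*19 + W)*(-15492 + 34363/30374) = (-28*12*19 - 13207)*(-15492 + 34363/30374) = (-336*19 - 13207)*(-15492 + 34363*(1/30374)) = (-6384 - 13207)*(-15492 + 34363/30374) = -19591*(-470519645/30374) = 9217950365195/30374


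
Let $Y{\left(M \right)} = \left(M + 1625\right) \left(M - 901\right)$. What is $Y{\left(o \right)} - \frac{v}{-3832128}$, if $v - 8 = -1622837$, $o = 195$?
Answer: $- \frac{1641326510863}{1277376} \approx -1.2849 \cdot 10^{6}$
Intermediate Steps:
$v = -1622829$ ($v = 8 - 1622837 = -1622829$)
$Y{\left(M \right)} = \left(-901 + M\right) \left(1625 + M\right)$ ($Y{\left(M \right)} = \left(1625 + M\right) \left(-901 + M\right) = \left(-901 + M\right) \left(1625 + M\right)$)
$Y{\left(o \right)} - \frac{v}{-3832128} = \left(-1464125 + 195^{2} + 724 \cdot 195\right) - - \frac{1622829}{-3832128} = \left(-1464125 + 38025 + 141180\right) - \left(-1622829\right) \left(- \frac{1}{3832128}\right) = -1284920 - \frac{540943}{1277376} = - \frac{1641326510863}{1277376}$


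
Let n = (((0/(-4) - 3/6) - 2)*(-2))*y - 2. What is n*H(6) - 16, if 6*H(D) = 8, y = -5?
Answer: -52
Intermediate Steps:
H(D) = 4/3 (H(D) = (⅙)*8 = 4/3)
n = -27 (n = (((0/(-4) - 3/6) - 2)*(-2))*(-5) - 2 = (((0*(-¼) - 3*⅙) - 2)*(-2))*(-5) - 2 = (((0 - ½) - 2)*(-2))*(-5) - 2 = ((-½ - 2)*(-2))*(-5) - 2 = -5/2*(-2)*(-5) - 2 = 5*(-5) - 2 = -25 - 2 = -27)
n*H(6) - 16 = -27*4/3 - 16 = -36 - 16 = -52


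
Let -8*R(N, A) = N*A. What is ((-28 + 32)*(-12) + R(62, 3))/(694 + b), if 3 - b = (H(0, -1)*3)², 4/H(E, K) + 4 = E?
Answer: -285/2752 ≈ -0.10356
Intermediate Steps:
H(E, K) = 4/(-4 + E)
R(N, A) = -A*N/8 (R(N, A) = -N*A/8 = -A*N/8)
b = -6 (b = 3 - ((4/(-4 + 0))*3)² = 3 - ((4/(-4))*3)² = 3 - ((4*(-¼))*3)² = 3 - (-1*3)² = 3 - 1*(-3)² = 3 - 1*9 = 3 - 9 = -6)
((-28 + 32)*(-12) + R(62, 3))/(694 + b) = ((-28 + 32)*(-12) - ⅛*3*62)/(694 - 6) = (4*(-12) - 93/4)/688 = (-48 - 93/4)*(1/688) = -285/4*1/688 = -285/2752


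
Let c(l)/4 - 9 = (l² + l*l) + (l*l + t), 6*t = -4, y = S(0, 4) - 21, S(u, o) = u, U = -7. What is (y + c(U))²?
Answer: 3243601/9 ≈ 3.6040e+5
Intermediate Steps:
y = -21 (y = 0 - 21 = -21)
t = -⅔ (t = (⅙)*(-4) = -⅔ ≈ -0.66667)
c(l) = 100/3 + 12*l² (c(l) = 36 + 4*((l² + l*l) + (l*l - ⅔)) = 36 + 4*((l² + l²) + (l² - ⅔)) = 36 + 4*(2*l² + (-⅔ + l²)) = 36 + 4*(-⅔ + 3*l²) = 36 + (-8/3 + 12*l²) = 100/3 + 12*l²)
(y + c(U))² = (-21 + (100/3 + 12*(-7)²))² = (-21 + (100/3 + 12*49))² = (-21 + (100/3 + 588))² = (-21 + 1864/3)² = (1801/3)² = 3243601/9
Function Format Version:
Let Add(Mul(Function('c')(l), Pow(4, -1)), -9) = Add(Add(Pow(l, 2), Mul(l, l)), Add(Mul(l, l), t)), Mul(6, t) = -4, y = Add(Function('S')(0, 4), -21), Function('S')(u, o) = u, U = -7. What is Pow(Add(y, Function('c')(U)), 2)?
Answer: Rational(3243601, 9) ≈ 3.6040e+5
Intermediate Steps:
y = -21 (y = Add(0, -21) = -21)
t = Rational(-2, 3) (t = Mul(Rational(1, 6), -4) = Rational(-2, 3) ≈ -0.66667)
Function('c')(l) = Add(Rational(100, 3), Mul(12, Pow(l, 2))) (Function('c')(l) = Add(36, Mul(4, Add(Add(Pow(l, 2), Mul(l, l)), Add(Mul(l, l), Rational(-2, 3))))) = Add(36, Mul(4, Add(Add(Pow(l, 2), Pow(l, 2)), Add(Pow(l, 2), Rational(-2, 3))))) = Add(36, Mul(4, Add(Mul(2, Pow(l, 2)), Add(Rational(-2, 3), Pow(l, 2))))) = Add(36, Mul(4, Add(Rational(-2, 3), Mul(3, Pow(l, 2))))) = Add(36, Add(Rational(-8, 3), Mul(12, Pow(l, 2)))) = Add(Rational(100, 3), Mul(12, Pow(l, 2))))
Pow(Add(y, Function('c')(U)), 2) = Pow(Add(-21, Add(Rational(100, 3), Mul(12, Pow(-7, 2)))), 2) = Pow(Add(-21, Add(Rational(100, 3), Mul(12, 49))), 2) = Pow(Add(-21, Add(Rational(100, 3), 588)), 2) = Pow(Add(-21, Rational(1864, 3)), 2) = Pow(Rational(1801, 3), 2) = Rational(3243601, 9)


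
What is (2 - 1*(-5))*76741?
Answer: 537187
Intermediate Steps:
(2 - 1*(-5))*76741 = (2 + 5)*76741 = 7*76741 = 537187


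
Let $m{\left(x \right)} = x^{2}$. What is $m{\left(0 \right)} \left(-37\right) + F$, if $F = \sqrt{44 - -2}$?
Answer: $\sqrt{46} \approx 6.7823$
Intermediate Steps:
$F = \sqrt{46}$ ($F = \sqrt{44 + 2} = \sqrt{46} \approx 6.7823$)
$m{\left(0 \right)} \left(-37\right) + F = 0^{2} \left(-37\right) + \sqrt{46} = 0 \left(-37\right) + \sqrt{46} = 0 + \sqrt{46} = \sqrt{46}$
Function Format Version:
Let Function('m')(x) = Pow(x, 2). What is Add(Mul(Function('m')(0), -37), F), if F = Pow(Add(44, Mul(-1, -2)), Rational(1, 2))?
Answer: Pow(46, Rational(1, 2)) ≈ 6.7823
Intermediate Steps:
F = Pow(46, Rational(1, 2)) (F = Pow(Add(44, 2), Rational(1, 2)) = Pow(46, Rational(1, 2)) ≈ 6.7823)
Add(Mul(Function('m')(0), -37), F) = Add(Mul(Pow(0, 2), -37), Pow(46, Rational(1, 2))) = Add(Mul(0, -37), Pow(46, Rational(1, 2))) = Add(0, Pow(46, Rational(1, 2))) = Pow(46, Rational(1, 2))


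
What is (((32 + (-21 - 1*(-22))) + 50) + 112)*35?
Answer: 6825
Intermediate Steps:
(((32 + (-21 - 1*(-22))) + 50) + 112)*35 = (((32 + (-21 + 22)) + 50) + 112)*35 = (((32 + 1) + 50) + 112)*35 = ((33 + 50) + 112)*35 = (83 + 112)*35 = 195*35 = 6825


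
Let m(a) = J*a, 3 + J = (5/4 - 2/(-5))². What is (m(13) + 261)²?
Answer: 10600143849/160000 ≈ 66251.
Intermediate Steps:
J = -111/400 (J = -3 + (5/4 - 2/(-5))² = -3 + (5*(¼) - 2*(-⅕))² = -3 + (5/4 + ⅖)² = -3 + (33/20)² = -3 + 1089/400 = -111/400 ≈ -0.27750)
m(a) = -111*a/400
(m(13) + 261)² = (-111/400*13 + 261)² = (-1443/400 + 261)² = (102957/400)² = 10600143849/160000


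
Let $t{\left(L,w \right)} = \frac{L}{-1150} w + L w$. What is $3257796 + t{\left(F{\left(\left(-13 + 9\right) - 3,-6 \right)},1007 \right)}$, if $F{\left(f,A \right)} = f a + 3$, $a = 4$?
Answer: $\frac{148701573}{46} \approx 3.2326 \cdot 10^{6}$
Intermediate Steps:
$F{\left(f,A \right)} = 3 + 4 f$ ($F{\left(f,A \right)} = f 4 + 3 = 4 f + 3 = 3 + 4 f$)
$t{\left(L,w \right)} = \frac{1149 L w}{1150}$ ($t{\left(L,w \right)} = L \left(- \frac{1}{1150}\right) w + L w = - \frac{L}{1150} w + L w = - \frac{L w}{1150} + L w = \frac{1149 L w}{1150}$)
$3257796 + t{\left(F{\left(\left(-13 + 9\right) - 3,-6 \right)},1007 \right)} = 3257796 + \frac{1149}{1150} \left(3 + 4 \left(\left(-13 + 9\right) - 3\right)\right) 1007 = 3257796 + \frac{1149}{1150} \left(3 + 4 \left(-4 - 3\right)\right) 1007 = 3257796 + \frac{1149}{1150} \left(3 + 4 \left(-7\right)\right) 1007 = 3257796 + \frac{1149}{1150} \left(3 - 28\right) 1007 = 3257796 + \frac{1149}{1150} \left(-25\right) 1007 = 3257796 - \frac{1157043}{46} = \frac{148701573}{46}$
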